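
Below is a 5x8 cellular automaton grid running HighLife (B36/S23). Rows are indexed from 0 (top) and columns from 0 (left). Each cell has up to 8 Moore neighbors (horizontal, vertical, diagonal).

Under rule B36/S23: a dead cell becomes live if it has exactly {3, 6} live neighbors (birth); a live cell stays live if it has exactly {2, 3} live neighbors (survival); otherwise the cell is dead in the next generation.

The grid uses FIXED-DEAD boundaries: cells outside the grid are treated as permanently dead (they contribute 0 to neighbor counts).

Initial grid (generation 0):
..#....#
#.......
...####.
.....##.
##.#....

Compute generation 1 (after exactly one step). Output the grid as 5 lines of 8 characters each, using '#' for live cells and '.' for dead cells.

Simulating step by step:
Generation 0 (given above): 12 live cells
Generation 1: 9 live cells
(generation 1 grid is the final answer)

Answer: ........
...####.
....#.#.
..##..#.
........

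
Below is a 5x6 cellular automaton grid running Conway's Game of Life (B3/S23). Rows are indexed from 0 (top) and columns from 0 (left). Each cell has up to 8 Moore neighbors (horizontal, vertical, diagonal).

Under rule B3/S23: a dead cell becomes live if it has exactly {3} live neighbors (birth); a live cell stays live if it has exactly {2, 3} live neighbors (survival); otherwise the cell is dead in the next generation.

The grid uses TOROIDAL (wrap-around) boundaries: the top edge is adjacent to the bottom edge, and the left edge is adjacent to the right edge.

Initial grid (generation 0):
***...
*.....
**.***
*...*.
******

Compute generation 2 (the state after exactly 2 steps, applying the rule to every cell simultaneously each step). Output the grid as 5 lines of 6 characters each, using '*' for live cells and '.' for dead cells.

Simulating step by step:
Generation 0 (given above): 17 live cells
Generation 1: 7 live cells
....*.
...**.
.*.**.
......
....*.
Generation 2: 9 live cells
(generation 2 grid is the final answer)

Answer: ....**
..*..*
..***.
...**.
......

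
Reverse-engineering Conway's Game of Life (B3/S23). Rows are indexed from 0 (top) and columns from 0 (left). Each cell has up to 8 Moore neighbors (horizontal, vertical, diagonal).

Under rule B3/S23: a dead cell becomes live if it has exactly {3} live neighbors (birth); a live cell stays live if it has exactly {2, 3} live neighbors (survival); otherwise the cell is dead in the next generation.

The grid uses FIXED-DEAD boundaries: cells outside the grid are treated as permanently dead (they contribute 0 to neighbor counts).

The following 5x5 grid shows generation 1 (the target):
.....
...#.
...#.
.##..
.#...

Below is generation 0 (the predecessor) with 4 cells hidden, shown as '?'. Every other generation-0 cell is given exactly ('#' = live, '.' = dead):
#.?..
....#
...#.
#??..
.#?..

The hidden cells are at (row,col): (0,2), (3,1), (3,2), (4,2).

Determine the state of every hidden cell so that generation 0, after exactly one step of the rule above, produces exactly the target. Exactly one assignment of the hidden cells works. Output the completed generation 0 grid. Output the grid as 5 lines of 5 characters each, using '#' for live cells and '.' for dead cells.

Hidden generation-0 cells (in order): (0,2), (3,1), (3,2), (4,2).
A hidden cell only influences target cells in its own 3x3 neighborhood. Try each of the 2^4 = 16 assignments, step the completed generation 0 forward once under B3/S23, and compare with the target:
  (0,2)=. (3,1)=. (3,2)=. (4,2)=. -> step gives (1,3)='.' but target has '#' -> reject
  (0,2)=. (3,1)=. (3,2)=. (4,2)=# -> step gives (1,3)='.' but target has '#' -> reject
  (0,2)=. (3,1)=. (3,2)=# (4,2)=. -> step gives (1,3)='.' but target has '#' -> reject
  (0,2)=. (3,1)=. (3,2)=# (4,2)=# -> step gives (1,3)='.' but target has '#' -> reject
  (0,2)=. (3,1)=# (3,2)=. (4,2)=. -> step gives (1,3)='.' but target has '#' -> reject
  (0,2)=. (3,1)=# (3,2)=. (4,2)=# -> step gives (1,3)='.' but target has '#' -> reject
  (0,2)=. (3,1)=# (3,2)=# (4,2)=. -> step gives (1,3)='.' but target has '#' -> reject
  (0,2)=. (3,1)=# (3,2)=# (4,2)=# -> step gives (1,3)='.' but target has '#' -> reject
  (0,2)=# (3,1)=. (3,2)=. (4,2)=. -> step gives (2,3)='.' but target has '#' -> reject
  (0,2)=# (3,1)=. (3,2)=. (4,2)=# -> step gives (2,3)='.' but target has '#' -> reject
  (0,2)=# (3,1)=. (3,2)=# (4,2)=. -> step reproduces the target at every cell -> ACCEPT
  (0,2)=# (3,1)=. (3,2)=# (4,2)=# -> step gives (3,1)='.' but target has '#' -> reject
  (0,2)=# (3,1)=# (3,2)=. (4,2)=. -> step gives (2,3)='.' but target has '#' -> reject
  (0,2)=# (3,1)=# (3,2)=. (4,2)=# -> step gives (2,3)='.' but target has '#' -> reject
  (0,2)=# (3,1)=# (3,2)=# (4,2)=. -> step gives (2,1)='#' but target has '.' -> reject
  (0,2)=# (3,1)=# (3,2)=# (4,2)=# -> step gives (2,1)='#' but target has '.' -> reject
Unique solution: (0,2)=live, (3,1)=dead, (3,2)=live, (4,2)=dead.
Check: live-neighbor counts of every cell in the completed generation 0:
02021
12231
12222
13221
22210
Applying B3/S23 to generation 0 with these counts gives:
.....
...#.
...#.
.##..
.#...
which matches the target exactly.

Answer: #.#..
....#
...#.
#.#..
.#...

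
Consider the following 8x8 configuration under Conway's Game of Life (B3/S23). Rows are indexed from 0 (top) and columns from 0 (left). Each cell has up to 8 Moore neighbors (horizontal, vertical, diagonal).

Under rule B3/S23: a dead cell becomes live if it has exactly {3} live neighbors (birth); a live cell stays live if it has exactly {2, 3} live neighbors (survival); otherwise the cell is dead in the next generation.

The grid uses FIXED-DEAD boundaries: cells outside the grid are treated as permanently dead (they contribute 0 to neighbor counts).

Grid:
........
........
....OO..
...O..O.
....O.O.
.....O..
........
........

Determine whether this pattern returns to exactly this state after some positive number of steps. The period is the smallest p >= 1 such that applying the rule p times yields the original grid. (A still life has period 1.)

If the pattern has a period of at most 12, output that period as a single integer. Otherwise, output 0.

Simulating and comparing each generation to the original:
Gen 0 (original, given above): 7 live cells
Gen 1: 7 live cells, MATCHES original -> period = 1

Answer: 1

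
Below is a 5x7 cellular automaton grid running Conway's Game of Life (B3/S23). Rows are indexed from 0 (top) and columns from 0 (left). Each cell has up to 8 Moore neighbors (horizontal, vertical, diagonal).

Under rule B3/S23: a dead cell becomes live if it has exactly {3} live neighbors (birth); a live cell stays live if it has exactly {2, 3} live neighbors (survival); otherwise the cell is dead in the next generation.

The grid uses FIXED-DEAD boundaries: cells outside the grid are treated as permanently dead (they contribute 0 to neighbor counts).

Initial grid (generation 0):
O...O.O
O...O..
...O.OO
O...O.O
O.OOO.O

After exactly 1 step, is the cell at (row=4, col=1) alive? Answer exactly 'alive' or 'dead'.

Answer: alive

Derivation:
Simulating step by step:
Generation 0 (given above): 16 live cells
Generation 1: 12 live cells
.....O.
...OO.O
...O..O
.OO...O
.O.OO..

Cell (4,1) at generation 1: 1 -> alive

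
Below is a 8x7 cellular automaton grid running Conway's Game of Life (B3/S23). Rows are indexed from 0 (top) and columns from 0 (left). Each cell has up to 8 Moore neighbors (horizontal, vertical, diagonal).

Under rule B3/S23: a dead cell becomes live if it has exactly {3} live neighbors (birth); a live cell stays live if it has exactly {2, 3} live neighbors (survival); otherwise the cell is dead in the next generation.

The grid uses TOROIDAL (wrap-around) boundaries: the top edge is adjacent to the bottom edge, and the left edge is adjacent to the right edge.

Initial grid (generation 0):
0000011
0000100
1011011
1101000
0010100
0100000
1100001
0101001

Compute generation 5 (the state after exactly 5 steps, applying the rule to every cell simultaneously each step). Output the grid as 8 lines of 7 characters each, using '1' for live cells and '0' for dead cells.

Answer: 0000000
0110000
1010000
1100000
1100100
0101100
1000001
0001000

Derivation:
Simulating step by step:
Generation 0 (given above): 20 live cells
Generation 1: 23 live cells
1000111
1001100
1011011
1000010
1011000
0110000
0100001
0110000
Generation 2: 19 live cells
1010111
0010000
1011010
1000010
1011001
0001000
0000000
0110000
Generation 3: 26 live cells
1010011
1010000
0011100
1000010
1111101
0011000
0010000
1111011
Generation 4: 24 live cells
0000110
1010110
0011101
1000010
1000111
1000100
1000101
0001110
Generation 5: 15 live cells
(generation 5 grid is the final answer)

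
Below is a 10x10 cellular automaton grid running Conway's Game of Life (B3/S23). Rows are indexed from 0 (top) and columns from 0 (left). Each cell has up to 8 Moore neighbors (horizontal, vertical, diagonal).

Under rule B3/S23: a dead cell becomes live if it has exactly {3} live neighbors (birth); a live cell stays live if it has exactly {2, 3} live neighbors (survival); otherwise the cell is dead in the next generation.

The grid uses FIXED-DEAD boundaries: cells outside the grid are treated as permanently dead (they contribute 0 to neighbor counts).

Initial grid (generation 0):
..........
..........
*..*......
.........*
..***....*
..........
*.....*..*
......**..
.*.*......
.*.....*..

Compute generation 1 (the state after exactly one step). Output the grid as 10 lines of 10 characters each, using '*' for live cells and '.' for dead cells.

Answer: ..........
..........
..........
..*.*.....
...*......
...*......
......**..
......**..
..*...**..
..*.......

Derivation:
Simulating step by step:
Generation 0 (given above): 16 live cells
Generation 1: 12 live cells
(generation 1 grid is the final answer)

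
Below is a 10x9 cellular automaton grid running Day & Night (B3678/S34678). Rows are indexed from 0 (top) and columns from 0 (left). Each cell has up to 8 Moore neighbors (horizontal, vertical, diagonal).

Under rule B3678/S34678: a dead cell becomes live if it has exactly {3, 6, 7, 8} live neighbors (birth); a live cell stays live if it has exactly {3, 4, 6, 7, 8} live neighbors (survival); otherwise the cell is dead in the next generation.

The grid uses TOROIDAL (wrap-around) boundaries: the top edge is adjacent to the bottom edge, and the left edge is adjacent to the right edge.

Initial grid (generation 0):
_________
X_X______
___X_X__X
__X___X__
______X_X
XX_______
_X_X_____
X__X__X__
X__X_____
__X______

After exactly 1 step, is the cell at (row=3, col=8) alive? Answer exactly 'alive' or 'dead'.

Simulating step by step:
Generation 0 (given above): 19 live cells
Generation 1: 14 live cells
_X_______
_________
_XX______
_____X___
XX_____X_
X_X______
_X_______
_X__X____
_XX______
_________

Cell (3,8) at generation 1: 0 -> dead

Answer: dead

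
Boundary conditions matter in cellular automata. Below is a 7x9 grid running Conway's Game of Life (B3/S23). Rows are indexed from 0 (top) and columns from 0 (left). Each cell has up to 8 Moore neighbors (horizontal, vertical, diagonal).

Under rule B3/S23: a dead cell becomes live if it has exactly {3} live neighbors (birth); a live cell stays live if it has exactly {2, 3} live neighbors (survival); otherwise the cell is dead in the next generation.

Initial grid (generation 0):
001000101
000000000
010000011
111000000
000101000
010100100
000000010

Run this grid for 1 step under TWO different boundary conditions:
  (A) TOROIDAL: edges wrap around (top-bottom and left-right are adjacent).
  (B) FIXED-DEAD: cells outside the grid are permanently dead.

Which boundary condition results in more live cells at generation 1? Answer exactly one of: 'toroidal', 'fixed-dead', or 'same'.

Answer: toroidal

Derivation:
Under TOROIDAL boundary, generation 1:
000000010
100000001
011000001
111000001
100110000
001010100
001000110
Population = 19

Under FIXED-DEAD boundary, generation 1:
000000000
000000001
111000000
111000000
100110000
001010100
000000000
Population = 13

Comparison: toroidal=19, fixed-dead=13 -> toroidal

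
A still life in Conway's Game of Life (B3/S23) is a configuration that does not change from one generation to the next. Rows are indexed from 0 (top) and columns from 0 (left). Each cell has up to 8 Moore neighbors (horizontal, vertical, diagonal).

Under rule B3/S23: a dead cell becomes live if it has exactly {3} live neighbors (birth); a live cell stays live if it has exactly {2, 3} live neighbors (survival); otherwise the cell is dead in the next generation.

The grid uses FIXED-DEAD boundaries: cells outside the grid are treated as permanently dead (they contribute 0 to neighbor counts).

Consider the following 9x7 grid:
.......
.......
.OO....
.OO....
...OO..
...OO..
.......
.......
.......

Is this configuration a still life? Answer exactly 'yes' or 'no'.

Answer: no

Derivation:
Compute generation 1 and compare to generation 0 (given above):
Generation 1:
.......
.......
.OO....
.O.....
....O..
...OO..
.......
.......
.......
Cell (3,2) differs: gen0=1 vs gen1=0 -> NOT a still life.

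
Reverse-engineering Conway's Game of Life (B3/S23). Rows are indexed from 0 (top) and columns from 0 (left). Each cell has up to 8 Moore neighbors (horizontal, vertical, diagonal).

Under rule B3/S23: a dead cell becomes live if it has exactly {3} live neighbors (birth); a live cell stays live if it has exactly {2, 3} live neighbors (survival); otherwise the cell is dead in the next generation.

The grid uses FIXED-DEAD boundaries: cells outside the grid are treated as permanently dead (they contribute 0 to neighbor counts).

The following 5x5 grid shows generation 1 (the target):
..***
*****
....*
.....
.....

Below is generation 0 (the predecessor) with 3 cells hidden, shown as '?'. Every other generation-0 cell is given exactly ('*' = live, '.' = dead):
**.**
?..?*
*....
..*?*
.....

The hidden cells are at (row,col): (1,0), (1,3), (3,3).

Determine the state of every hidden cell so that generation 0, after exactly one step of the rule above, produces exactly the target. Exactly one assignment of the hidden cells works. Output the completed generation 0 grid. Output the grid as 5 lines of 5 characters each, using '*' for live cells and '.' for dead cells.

Answer: **.**
...**
*....
..*.*
.....

Derivation:
Hidden generation-0 cells (in order): (1,0), (1,3), (3,3).
A hidden cell only influences target cells in its own 3x3 neighborhood. Try each of the 2^3 = 8 assignments, step the completed generation 0 forward once under B3/S23, and compare with the target:
  (1,0)=. (1,3)=. (3,3)=. -> step gives (0,2)='.' but target has '*' -> reject
  (1,0)=. (1,3)=. (3,3)=* -> step gives (0,2)='.' but target has '*' -> reject
  (1,0)=. (1,3)=* (3,3)=. -> step reproduces the target at every cell -> ACCEPT
  (1,0)=. (1,3)=* (3,3)=* -> step gives (2,2)='*' but target has '.' -> reject
  (1,0)=* (1,3)=. (3,3)=. -> step gives (0,0)='*' but target has '.' -> reject
  (1,0)=* (1,3)=. (3,3)=* -> step gives (0,0)='*' but target has '.' -> reject
  (1,0)=* (1,3)=* (3,3)=. -> step gives (0,0)='*' but target has '.' -> reject
  (1,0)=* (1,3)=* (3,3)=* -> step gives (0,0)='*' but target has '.' -> reject
Unique solution: (1,0)=dead, (1,3)=live, (3,3)=dead.
Check: live-neighbor counts of every cell in the completed generation 0:
11333
33333
02243
12020
01121
Applying B3/S23 to generation 0 with these counts gives:
..***
*****
....*
.....
.....
which matches the target exactly.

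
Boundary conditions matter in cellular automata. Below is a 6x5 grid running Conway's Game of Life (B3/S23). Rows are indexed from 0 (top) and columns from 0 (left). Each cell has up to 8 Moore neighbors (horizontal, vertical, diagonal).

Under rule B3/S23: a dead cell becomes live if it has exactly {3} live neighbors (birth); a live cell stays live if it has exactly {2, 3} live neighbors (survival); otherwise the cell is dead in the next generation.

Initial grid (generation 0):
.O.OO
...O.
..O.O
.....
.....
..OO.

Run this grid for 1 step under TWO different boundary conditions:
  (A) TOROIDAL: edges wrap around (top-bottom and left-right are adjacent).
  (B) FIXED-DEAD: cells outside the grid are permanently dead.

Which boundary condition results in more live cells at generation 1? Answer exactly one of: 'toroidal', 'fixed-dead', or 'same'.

Answer: toroidal

Derivation:
Under TOROIDAL boundary, generation 1:
....O
O....
...O.
.....
.....
..OOO
Population = 6

Under FIXED-DEAD boundary, generation 1:
..OOO
.....
...O.
.....
.....
.....
Population = 4

Comparison: toroidal=6, fixed-dead=4 -> toroidal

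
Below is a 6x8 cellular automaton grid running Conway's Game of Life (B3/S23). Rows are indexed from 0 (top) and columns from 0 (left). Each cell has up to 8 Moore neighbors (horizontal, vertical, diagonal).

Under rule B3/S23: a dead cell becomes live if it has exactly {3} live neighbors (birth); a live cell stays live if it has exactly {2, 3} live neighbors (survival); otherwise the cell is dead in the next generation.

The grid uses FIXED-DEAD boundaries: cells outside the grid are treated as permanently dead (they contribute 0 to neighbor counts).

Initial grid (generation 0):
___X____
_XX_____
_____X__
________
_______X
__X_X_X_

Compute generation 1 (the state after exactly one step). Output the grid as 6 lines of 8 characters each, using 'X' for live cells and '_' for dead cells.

Simulating step by step:
Generation 0 (given above): 8 live cells
Generation 1: 2 live cells
(generation 1 grid is the final answer)

Answer: __X_____
__X_____
________
________
________
________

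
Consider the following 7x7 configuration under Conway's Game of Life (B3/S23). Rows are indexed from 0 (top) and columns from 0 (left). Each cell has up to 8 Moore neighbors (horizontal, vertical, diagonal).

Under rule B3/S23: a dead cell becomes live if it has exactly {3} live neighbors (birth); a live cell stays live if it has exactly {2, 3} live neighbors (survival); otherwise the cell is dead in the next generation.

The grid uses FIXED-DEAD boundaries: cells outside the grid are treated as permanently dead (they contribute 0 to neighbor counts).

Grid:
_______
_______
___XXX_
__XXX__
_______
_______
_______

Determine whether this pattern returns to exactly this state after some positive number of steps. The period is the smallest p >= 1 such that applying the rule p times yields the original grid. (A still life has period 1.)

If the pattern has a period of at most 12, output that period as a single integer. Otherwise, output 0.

Simulating and comparing each generation to the original:
Gen 0 (original, given above): 6 live cells
Gen 1: 6 live cells, differs from original
Gen 2: 6 live cells, MATCHES original -> period = 2

Answer: 2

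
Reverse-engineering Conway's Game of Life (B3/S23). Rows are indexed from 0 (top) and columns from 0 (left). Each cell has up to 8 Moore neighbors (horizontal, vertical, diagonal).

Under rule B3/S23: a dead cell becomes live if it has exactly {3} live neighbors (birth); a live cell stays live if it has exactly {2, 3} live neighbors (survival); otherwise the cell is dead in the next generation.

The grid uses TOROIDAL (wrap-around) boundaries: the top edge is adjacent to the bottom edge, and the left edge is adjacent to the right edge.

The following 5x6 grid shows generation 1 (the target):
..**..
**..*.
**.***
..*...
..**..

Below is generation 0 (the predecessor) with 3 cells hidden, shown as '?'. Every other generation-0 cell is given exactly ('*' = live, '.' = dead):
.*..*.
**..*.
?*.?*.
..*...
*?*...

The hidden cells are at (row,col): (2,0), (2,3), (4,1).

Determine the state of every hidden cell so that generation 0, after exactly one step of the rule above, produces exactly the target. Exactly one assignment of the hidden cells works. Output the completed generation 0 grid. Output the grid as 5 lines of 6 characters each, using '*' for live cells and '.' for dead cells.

Hidden generation-0 cells (in order): (2,0), (2,3), (4,1).
A hidden cell only influences target cells in its own 3x3 neighborhood. Try each of the 2^3 = 8 assignments, step the completed generation 0 forward once under B3/S23, and compare with the target:
  (2,0)=. (2,3)=. (4,1)=. -> step gives (1,2)='*' but target has '.' -> reject
  (2,0)=. (2,3)=. (4,1)=* -> step gives (0,2)='.' but target has '*' -> reject
  (2,0)=. (2,3)=* (4,1)=. -> step reproduces the target at every cell -> ACCEPT
  (2,0)=. (2,3)=* (4,1)=* -> step gives (0,2)='.' but target has '*' -> reject
  (2,0)=* (2,3)=. (4,1)=. -> step gives (1,0)='.' but target has '*' -> reject
  (2,0)=* (2,3)=. (4,1)=* -> step gives (0,2)='.' but target has '*' -> reject
  (2,0)=* (2,3)=* (4,1)=. -> step gives (1,0)='.' but target has '*' -> reject
  (2,0)=* (2,3)=* (4,1)=* -> step gives (0,2)='.' but target has '*' -> reject
Unique solution: (2,0)=dead, (2,3)=live, (4,1)=dead.
Check: live-neighbor counts of every cell in the completed generation 0:
443314
334434
334323
243422
142312
Applying B3/S23 to generation 0 with these counts gives:
..**..
**..*.
**.***
..*...
..**..
which matches the target exactly.

Answer: .*..*.
**..*.
.*.**.
..*...
*.*...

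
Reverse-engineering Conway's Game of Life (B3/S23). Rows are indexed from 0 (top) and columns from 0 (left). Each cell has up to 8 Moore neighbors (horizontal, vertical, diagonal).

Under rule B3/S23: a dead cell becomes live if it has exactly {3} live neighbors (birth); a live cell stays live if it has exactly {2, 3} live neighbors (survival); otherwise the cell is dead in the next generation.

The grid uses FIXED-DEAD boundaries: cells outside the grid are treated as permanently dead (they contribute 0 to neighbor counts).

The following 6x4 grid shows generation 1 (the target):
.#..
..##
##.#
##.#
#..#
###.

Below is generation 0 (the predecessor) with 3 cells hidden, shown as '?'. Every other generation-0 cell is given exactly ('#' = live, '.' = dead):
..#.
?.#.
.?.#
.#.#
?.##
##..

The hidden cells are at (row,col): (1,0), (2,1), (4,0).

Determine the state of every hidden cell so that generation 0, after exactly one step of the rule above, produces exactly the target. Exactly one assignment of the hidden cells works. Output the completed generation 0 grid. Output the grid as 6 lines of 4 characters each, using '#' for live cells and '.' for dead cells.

Answer: ..#.
#.#.
.#.#
.#.#
#.##
##..

Derivation:
Hidden generation-0 cells (in order): (1,0), (2,1), (4,0).
A hidden cell only influences target cells in its own 3x3 neighborhood. Try each of the 2^3 = 8 assignments, step the completed generation 0 forward once under B3/S23, and compare with the target:
  (1,0)=. (2,1)=. (4,0)=. -> step gives (0,1)='.' but target has '#' -> reject
  (1,0)=. (2,1)=. (4,0)=# -> step gives (0,1)='.' but target has '#' -> reject
  (1,0)=. (2,1)=# (4,0)=. -> step gives (0,1)='.' but target has '#' -> reject
  (1,0)=. (2,1)=# (4,0)=# -> step gives (0,1)='.' but target has '#' -> reject
  (1,0)=# (2,1)=. (4,0)=. -> step gives (1,1)='#' but target has '.' -> reject
  (1,0)=# (2,1)=. (4,0)=# -> step gives (1,1)='#' but target has '.' -> reject
  (1,0)=# (2,1)=# (4,0)=. -> step gives (3,0)='.' but target has '#' -> reject
  (1,0)=# (2,1)=# (4,0)=# -> step reproduces the target at every cell -> ACCEPT
Unique solution: (1,0)=live, (2,1)=live, (4,0)=live.
Check: live-neighbor counts of every cell in the completed generation 0:
1312
1433
3352
3363
3542
2332
Applying B3/S23 to generation 0 with these counts gives:
.#..
..##
##.#
##.#
#..#
###.
which matches the target exactly.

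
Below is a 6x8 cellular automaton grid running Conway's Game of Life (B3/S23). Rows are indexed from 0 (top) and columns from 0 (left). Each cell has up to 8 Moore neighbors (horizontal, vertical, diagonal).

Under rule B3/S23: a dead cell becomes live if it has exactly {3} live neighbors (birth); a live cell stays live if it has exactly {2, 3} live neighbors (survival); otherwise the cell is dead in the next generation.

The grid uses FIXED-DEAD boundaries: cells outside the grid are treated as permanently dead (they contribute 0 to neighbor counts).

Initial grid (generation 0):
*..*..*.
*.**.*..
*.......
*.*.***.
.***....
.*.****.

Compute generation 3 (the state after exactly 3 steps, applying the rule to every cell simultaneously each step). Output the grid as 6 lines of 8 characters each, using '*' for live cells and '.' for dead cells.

Simulating step by step:
Generation 0 (given above): 21 live cells
Generation 1: 20 live cells
.****...
*.***...
*.*...*.
*.*.**..
*.......
.*.***..
Generation 2: 13 live cells
.*..*...
*...**..
*.*.....
*..*.*..
*.*.....
....*...
Generation 3: 15 live cells
(generation 3 grid is the final answer)

Answer: ....**..
*..***..
*..*.*..
*.**....
.*.**...
........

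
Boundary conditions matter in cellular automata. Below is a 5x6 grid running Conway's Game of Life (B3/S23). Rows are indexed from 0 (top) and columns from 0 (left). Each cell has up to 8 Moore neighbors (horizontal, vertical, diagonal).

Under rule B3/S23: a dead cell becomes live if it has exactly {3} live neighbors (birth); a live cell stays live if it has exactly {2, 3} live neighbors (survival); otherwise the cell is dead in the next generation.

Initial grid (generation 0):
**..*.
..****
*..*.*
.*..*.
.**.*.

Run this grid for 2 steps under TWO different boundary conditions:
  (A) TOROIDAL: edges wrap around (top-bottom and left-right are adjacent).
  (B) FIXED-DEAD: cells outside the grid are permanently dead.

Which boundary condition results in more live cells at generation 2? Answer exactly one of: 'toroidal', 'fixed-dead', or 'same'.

Under TOROIDAL boundary, generation 2:
.*.*..
*.....
***...
****.*
.*.*.*
Population = 14

Under FIXED-DEAD boundary, generation 2:
.*****
*.**.*
..*..*
*..***
*****.
Population = 20

Comparison: toroidal=14, fixed-dead=20 -> fixed-dead

Answer: fixed-dead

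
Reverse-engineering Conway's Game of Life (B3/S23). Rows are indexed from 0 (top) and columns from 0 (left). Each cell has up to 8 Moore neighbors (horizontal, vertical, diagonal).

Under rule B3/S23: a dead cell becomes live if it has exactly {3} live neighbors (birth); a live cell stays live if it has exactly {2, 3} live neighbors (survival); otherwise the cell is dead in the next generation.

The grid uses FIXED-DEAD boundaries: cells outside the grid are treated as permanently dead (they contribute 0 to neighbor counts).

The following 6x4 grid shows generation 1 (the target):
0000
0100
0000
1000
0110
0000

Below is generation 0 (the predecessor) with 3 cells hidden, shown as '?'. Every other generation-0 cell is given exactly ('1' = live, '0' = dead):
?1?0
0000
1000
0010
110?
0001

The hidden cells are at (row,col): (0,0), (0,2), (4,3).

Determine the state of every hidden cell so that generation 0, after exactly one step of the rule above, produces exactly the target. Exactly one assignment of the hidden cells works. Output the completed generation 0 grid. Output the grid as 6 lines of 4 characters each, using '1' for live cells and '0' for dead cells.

Answer: 0110
0000
1000
0010
1100
0001

Derivation:
Hidden generation-0 cells (in order): (0,0), (0,2), (4,3).
A hidden cell only influences target cells in its own 3x3 neighborhood. Try each of the 2^3 = 8 assignments, step the completed generation 0 forward once under B3/S23, and compare with the target:
  (0,0)=0 (0,2)=0 (4,3)=0 -> step gives (1,1)='0' but target has '1' -> reject
  (0,0)=0 (0,2)=0 (4,3)=1 -> step gives (1,1)='0' but target has '1' -> reject
  (0,0)=0 (0,2)=1 (4,3)=0 -> step reproduces the target at every cell -> ACCEPT
  (0,0)=0 (0,2)=1 (4,3)=1 -> step gives (3,2)='1' but target has '0' -> reject
  (0,0)=1 (0,2)=0 (4,3)=0 -> step gives (1,0)='1' but target has '0' -> reject
  (0,0)=1 (0,2)=0 (4,3)=1 -> step gives (1,0)='1' but target has '0' -> reject
  (0,0)=1 (0,2)=1 (4,3)=0 -> step gives (0,1)='1' but target has '0' -> reject
  (0,0)=1 (0,2)=1 (4,3)=1 -> step gives (0,1)='1' but target has '0' -> reject
Unique solution: (0,0)=dead, (0,2)=live, (4,3)=dead.
Check: live-neighbor counts of every cell in the completed generation 0:
1111
2321
0211
3411
1232
2220
Applying B3/S23 to generation 0 with these counts gives:
0000
0100
0000
1000
0110
0000
which matches the target exactly.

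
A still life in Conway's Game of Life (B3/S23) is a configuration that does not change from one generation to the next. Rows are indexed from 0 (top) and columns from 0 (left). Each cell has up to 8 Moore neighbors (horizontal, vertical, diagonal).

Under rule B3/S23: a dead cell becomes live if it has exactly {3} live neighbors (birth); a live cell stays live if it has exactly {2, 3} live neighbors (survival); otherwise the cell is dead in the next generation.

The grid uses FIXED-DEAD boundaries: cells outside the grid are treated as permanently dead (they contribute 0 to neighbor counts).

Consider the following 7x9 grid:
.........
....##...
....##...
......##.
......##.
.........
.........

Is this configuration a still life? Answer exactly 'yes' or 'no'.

Compute generation 1 and compare to generation 0 (given above):
Generation 1:
.........
....##...
....#....
.......#.
......##.
.........
.........
Cell (2,5) differs: gen0=1 vs gen1=0 -> NOT a still life.

Answer: no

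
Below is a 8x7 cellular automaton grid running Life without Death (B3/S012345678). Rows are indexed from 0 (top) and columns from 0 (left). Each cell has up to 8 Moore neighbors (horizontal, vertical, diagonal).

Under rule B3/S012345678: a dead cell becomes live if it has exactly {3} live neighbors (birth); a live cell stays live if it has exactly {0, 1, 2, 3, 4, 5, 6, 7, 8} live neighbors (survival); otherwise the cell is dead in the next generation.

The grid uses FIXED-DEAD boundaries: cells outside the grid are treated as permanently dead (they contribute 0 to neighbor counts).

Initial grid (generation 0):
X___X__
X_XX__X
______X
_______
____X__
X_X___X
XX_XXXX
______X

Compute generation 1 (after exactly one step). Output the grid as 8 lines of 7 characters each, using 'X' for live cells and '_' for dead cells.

Simulating step by step:
Generation 0 (given above): 18 live cells
Generation 1: 24 live cells
(generation 1 grid is the final answer)

Answer: XX_XX__
XXXX_XX
______X
_______
____X__
X_X___X
XXXXXXX
____X_X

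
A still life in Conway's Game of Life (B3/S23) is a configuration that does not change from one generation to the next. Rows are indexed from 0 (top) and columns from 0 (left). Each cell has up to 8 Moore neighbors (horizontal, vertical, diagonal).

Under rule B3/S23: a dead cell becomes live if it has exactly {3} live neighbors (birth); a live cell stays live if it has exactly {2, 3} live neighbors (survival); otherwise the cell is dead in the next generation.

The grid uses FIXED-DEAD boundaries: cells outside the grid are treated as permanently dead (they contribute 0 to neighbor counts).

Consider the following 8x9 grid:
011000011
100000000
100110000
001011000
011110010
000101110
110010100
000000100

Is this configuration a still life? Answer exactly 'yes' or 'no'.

Compute generation 1 and compare to generation 0 (given above):
Generation 1:
010000000
101100000
010111000
000001000
010000010
100000010
000010000
000001000
Cell (0,2) differs: gen0=1 vs gen1=0 -> NOT a still life.

Answer: no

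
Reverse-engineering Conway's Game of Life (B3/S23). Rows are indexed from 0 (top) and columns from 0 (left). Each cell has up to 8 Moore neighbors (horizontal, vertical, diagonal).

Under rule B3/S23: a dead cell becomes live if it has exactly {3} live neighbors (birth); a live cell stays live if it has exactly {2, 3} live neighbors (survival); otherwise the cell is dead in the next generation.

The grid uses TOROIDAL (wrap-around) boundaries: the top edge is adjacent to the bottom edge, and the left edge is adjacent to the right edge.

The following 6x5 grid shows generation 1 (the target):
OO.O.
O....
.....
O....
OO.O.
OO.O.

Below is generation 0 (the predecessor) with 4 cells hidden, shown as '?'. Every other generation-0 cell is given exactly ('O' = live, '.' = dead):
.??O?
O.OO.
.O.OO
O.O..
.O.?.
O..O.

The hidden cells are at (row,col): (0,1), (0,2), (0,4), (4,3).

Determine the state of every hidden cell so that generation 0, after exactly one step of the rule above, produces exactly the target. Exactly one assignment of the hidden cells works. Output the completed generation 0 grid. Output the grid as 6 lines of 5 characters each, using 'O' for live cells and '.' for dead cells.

Hidden generation-0 cells (in order): (0,1), (0,2), (0,4), (4,3).
A hidden cell only influences target cells in its own 3x3 neighborhood. Try each of the 2^4 = 16 assignments, step the completed generation 0 forward once under B3/S23, and compare with the target:
  (0,1)=. (0,2)=. (0,4)=. (4,3)=. -> step gives (0,0)='.' but target has 'O' -> reject
  (0,1)=. (0,2)=. (0,4)=. (4,3)=O -> step gives (0,0)='.' but target has 'O' -> reject
  (0,1)=. (0,2)=. (0,4)=O (4,3)=. -> step gives (0,3)='.' but target has 'O' -> reject
  (0,1)=. (0,2)=. (0,4)=O (4,3)=O -> step gives (0,3)='.' but target has 'O' -> reject
  (0,1)=. (0,2)=O (0,4)=. (4,3)=. -> step gives (0,0)='.' but target has 'O' -> reject
  (0,1)=. (0,2)=O (0,4)=. (4,3)=O -> step gives (0,0)='.' but target has 'O' -> reject
  (0,1)=. (0,2)=O (0,4)=O (4,3)=. -> step gives (0,1)='.' but target has 'O' -> reject
  (0,1)=. (0,2)=O (0,4)=O (4,3)=O -> step gives (0,1)='.' but target has 'O' -> reject
  (0,1)=O (0,2)=. (0,4)=. (4,3)=. -> step gives (3,2)='O' but target has '.' -> reject
  (0,1)=O (0,2)=. (0,4)=. (4,3)=O -> step reproduces the target at every cell -> ACCEPT
  (0,1)=O (0,2)=. (0,4)=O (4,3)=. -> step gives (0,0)='.' but target has 'O' -> reject
  (0,1)=O (0,2)=. (0,4)=O (4,3)=O -> step gives (0,0)='.' but target has 'O' -> reject
  (0,1)=O (0,2)=O (0,4)=. (4,3)=. -> step gives (0,1)='.' but target has 'O' -> reject
  (0,1)=O (0,2)=O (0,4)=. (4,3)=O -> step gives (0,1)='.' but target has 'O' -> reject
  (0,1)=O (0,2)=O (0,4)=O (4,3)=. -> step gives (0,0)='.' but target has 'O' -> reject
  (0,1)=O (0,2)=O (0,4)=O (4,3)=O -> step gives (0,0)='.' but target has 'O' -> reject
Unique solution: (0,1)=live, (0,2)=dead, (0,4)=dead, (4,3)=live.
Check: live-neighbor counts of every cell in the completed generation 0:
33535
34545
44544
34444
33424
23524
Applying B3/S23 to generation 0 with these counts gives:
OO.O.
O....
.....
O....
OO.O.
OO.O.
which matches the target exactly.

Answer: .O.O.
O.OO.
.O.OO
O.O..
.O.O.
O..O.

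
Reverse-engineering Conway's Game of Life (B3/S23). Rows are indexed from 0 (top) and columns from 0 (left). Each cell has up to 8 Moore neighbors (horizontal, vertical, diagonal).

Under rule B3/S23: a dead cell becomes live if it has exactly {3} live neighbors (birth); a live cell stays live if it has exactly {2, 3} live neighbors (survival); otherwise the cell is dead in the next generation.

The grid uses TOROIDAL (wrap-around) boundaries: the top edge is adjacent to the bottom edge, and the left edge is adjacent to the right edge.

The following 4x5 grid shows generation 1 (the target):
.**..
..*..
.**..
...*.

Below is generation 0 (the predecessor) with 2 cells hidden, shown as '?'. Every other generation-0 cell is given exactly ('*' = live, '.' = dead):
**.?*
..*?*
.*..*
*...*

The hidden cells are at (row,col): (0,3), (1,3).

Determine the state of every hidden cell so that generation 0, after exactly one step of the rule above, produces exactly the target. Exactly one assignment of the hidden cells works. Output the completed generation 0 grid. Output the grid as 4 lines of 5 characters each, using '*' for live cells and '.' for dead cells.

Answer: **..*
..***
.*..*
*...*

Derivation:
Hidden generation-0 cells (in order): (0,3), (1,3).
A hidden cell only influences target cells in its own 3x3 neighborhood. Try each of the 2^2 = 4 assignments, step the completed generation 0 forward once under B3/S23, and compare with the target:
  (0,3)=. (1,3)=. -> step gives (0,2)='.' but target has '*' -> reject
  (0,3)=. (1,3)=* -> step reproduces the target at every cell -> ACCEPT
  (0,3)=* (1,3)=. -> step gives (2,2)='.' but target has '*' -> reject
  (0,3)=* (1,3)=* -> step gives (0,2)='.' but target has '*' -> reject
Unique solution: (0,3)=dead, (1,3)=live.
Check: live-neighbor counts of every cell in the completed generation 0:
53355
64344
52354
64234
Applying B3/S23 to generation 0 with these counts gives:
.**..
..*..
.**..
...*.
which matches the target exactly.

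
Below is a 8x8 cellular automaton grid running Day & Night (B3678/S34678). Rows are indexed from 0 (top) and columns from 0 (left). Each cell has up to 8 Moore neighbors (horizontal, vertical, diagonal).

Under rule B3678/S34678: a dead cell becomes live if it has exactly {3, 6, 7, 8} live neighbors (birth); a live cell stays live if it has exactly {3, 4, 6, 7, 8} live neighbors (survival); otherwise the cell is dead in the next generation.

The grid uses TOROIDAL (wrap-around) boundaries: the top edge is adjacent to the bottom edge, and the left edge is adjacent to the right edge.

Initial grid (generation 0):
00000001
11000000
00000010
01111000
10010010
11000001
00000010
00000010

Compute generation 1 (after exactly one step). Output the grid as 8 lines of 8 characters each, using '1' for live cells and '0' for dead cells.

Answer: 10000000
00000001
10010000
00110101
10011000
10000011
10000000
00000001

Derivation:
Simulating step by step:
Generation 0 (given above): 16 live cells
Generation 1: 16 live cells
(generation 1 grid is the final answer)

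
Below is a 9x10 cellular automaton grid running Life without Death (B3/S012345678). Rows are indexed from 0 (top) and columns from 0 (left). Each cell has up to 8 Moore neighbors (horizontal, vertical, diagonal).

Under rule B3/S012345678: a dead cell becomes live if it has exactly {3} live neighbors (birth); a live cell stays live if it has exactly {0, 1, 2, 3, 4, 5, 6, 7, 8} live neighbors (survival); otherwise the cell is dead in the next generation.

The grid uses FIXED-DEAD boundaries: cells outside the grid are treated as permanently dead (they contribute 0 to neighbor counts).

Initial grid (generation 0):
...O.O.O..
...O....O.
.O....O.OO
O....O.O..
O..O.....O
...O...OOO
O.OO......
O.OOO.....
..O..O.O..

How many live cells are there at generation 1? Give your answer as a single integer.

Simulating step by step:
Generation 0 (given above): 29 live cells
Generation 1: 45 live cells
...OOO.O..
..OOO.O.OO
.O....O.OO
OO...OOO.O
O..OO.OO.O
.O.OO..OOO
O.OO....O.
O.OOO.....
.OO.OO.O..
Population at generation 1: 45

Answer: 45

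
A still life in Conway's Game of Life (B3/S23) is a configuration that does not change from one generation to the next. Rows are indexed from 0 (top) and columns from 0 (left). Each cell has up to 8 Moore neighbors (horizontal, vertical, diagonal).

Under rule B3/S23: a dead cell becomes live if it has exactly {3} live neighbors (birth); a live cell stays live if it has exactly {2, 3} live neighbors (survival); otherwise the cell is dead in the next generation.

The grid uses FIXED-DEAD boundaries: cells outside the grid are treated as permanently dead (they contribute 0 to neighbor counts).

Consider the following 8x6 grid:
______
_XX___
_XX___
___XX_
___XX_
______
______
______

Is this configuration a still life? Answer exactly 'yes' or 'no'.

Answer: no

Derivation:
Compute generation 1 and compare to generation 0 (given above):
Generation 1:
______
_XX___
_X____
____X_
___XX_
______
______
______
Cell (2,2) differs: gen0=1 vs gen1=0 -> NOT a still life.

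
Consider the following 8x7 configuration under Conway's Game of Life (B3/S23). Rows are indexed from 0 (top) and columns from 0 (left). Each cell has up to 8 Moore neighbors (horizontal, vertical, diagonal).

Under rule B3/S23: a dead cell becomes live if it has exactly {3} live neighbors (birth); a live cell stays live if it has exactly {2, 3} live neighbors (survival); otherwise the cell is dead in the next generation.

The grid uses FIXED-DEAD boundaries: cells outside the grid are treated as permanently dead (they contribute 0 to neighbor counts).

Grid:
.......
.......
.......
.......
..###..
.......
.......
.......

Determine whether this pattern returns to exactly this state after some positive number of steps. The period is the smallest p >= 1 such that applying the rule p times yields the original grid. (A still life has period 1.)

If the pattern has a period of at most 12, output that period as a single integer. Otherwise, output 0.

Answer: 2

Derivation:
Simulating and comparing each generation to the original:
Gen 0 (original, given above): 3 live cells
Gen 1: 3 live cells, differs from original
Gen 2: 3 live cells, MATCHES original -> period = 2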